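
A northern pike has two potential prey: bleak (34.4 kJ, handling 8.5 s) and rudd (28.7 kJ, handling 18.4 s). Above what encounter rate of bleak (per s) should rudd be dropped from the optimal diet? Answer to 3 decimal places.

0.074 per s

Drop rudd once their profitability E₂/h₂ falls below the rate achievable on bleak alone: E₂/h₂ = λE₁/(1 + λh₁).
Solve for λ: λE₁h₂ = E₂(1 + λh₁) → λ(E₁h₂ − E₂h₁) = E₂ → λ = E₂/(E₁h₂ − E₂h₁).
λ = 28.7/(34.4×18.4 − 28.7×8.5) = 28.7/389 = 0.07378 per s.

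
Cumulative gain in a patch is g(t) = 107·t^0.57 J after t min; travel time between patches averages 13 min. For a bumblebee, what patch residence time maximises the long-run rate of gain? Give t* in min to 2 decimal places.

17.23 min

Optimal t* satisfies g'(t*) = g(t*)/(T + t*).
g'(t) = 0.57·107·t^-0.43. Setting 0.57·107·t^-0.43 = 107·t^0.57/(13+t) gives 0.57(13+t) = t, so 0.43·t = 0.57×13.
t* = 0.57×13/0.43 = 17.23 min.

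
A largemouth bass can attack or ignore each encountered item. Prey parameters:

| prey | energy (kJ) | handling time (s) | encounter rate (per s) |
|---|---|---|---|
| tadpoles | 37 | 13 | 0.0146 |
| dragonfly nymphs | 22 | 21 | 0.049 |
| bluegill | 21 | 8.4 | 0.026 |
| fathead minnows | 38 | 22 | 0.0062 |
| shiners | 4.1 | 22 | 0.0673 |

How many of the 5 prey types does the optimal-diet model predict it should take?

4

E/h in descending order: tadpoles 2.85, bluegill 2.5, fathead minnows 1.73, dragonfly nymphs 1.05, shiners 0.186 kJ/s. The optimal diet is the largest prefix of this list for which every included type satisfies E_i/h_i > R on the types above it.
Rate on top 1: 0.454. bluegill: 2.5 > 0.454 → include.
Rate on top 2: 0.7713. fathead minnows: 1.73 > 0.7713 → include.
Rate on top 3: 0.8558. dragonfly nymphs: 1.05 > 0.8558 → include.
Rate on top 4: 0.9325. shiners: 0.186 < 0.9325 → exclude; stop.
Optimal diet: tadpoles, bluegill, fathead minnows, dragonfly nymphs — 4 of 5 types.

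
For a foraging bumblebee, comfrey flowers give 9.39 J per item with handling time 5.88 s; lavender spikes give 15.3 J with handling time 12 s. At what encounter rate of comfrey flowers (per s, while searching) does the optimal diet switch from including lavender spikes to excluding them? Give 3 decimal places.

At the threshold, the rate on comfrey flowers alone equals the profitability of lavender spikes: λ·9.39/(1 + λ·5.88) = 15.3/12 = 1.275.
Rearranging, λ(9.39 − 1.275×5.88) = 1.275, so λ = 1.275/1.893 = 0.6735 per s.

0.674 per s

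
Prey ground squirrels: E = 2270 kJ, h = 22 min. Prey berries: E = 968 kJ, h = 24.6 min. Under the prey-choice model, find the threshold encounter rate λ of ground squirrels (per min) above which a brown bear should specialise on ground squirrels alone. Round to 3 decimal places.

Drop berries once their profitability E₂/h₂ falls below the rate achievable on ground squirrels alone: E₂/h₂ = λE₁/(1 + λh₁).
Solve for λ: λE₁h₂ = E₂(1 + λh₁) → λ(E₁h₂ − E₂h₁) = E₂ → λ = E₂/(E₁h₂ − E₂h₁).
λ = 968/(2270×24.6 − 968×22) = 968/3.455e+04 = 0.02802 per min.

0.028 per min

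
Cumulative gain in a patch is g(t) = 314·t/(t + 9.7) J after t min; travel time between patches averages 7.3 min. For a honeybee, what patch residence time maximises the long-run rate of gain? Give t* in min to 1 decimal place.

By the marginal value theorem, leave when the instantaneous gain rate g'(t) equals the habitat-wide average g(t)/(T + t).
g'(t) = 314·9.7/(t + 9.7)². Setting 314·9.7/(t+9.7)² = 314t/[(t+9.7)(7.3+t)] gives 9.7(7.3+t) = t(t+9.7), so t² = 9.7×7.3 = 70.81.
t* = √70.81 = 8.415 min.

8.4 min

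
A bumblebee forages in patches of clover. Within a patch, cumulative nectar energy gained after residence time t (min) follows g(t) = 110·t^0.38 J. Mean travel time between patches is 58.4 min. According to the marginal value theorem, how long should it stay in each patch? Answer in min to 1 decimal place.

Maximise g(t)/(T+t): set derivative to zero → g'(t)(T+t) = g(t).
g'(t) = 0.38·110·t^-0.62. Setting 0.38·110·t^-0.62 = 110·t^0.38/(58.4+t) gives 0.38(58.4+t) = t, so 0.62·t = 0.38×58.4.
t* = 0.38×58.4/0.62 = 35.79 min.

35.8 min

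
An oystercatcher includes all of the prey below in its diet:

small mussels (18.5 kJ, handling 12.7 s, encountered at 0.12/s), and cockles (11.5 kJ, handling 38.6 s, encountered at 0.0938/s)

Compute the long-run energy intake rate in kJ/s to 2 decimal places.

R = (0.12×18.5 + 0.0938×11.5) / (1 + 0.12×12.7 + 0.0938×38.6) = 3.299/6.145 = 0.5368 kJ/s.

0.54 kJ/s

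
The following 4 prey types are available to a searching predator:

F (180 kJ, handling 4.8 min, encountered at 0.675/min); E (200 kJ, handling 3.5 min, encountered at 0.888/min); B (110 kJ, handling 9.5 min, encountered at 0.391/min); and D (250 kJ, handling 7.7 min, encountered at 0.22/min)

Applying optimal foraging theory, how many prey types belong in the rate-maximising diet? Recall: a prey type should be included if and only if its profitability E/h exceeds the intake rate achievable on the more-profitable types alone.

1

Profitabilities (E/h, kJ/min): E 57.1, F 37.5, D 32.5, B 11.6. Add prey in this order while the next type's profitability exceeds the intake rate on those already taken.
Rate on top 1: 43.23. F: 37.5 < 43.23 → exclude; stop.
Optimal diet: E — 1 of 4 types.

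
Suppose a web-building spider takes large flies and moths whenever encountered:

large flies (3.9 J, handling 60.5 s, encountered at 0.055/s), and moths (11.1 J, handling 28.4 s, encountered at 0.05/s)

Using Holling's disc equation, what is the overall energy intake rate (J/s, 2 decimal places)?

0.13 J/s

R = Σλ_iE_i / (1 + Σλ_ih_i)
Numerator: 0.055×3.9 + 0.05×11.1 = 0.7695
Denominator: 1 + 0.055×60.5 + 0.05×28.4 = 5.748
R = 0.7695/5.748 = 0.1339 J/s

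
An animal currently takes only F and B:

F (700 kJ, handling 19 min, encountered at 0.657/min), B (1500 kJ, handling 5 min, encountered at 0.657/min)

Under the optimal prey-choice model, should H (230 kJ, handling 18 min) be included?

No

Current rate: (0.657×700 + 0.657×1500)/(1 + 0.657×19 + 0.657×5) = 86.2 kJ/min.
H: E/h = 230/18 = 12.78 kJ/min.
Since 12.78 < R, time spent handling H is better spent searching.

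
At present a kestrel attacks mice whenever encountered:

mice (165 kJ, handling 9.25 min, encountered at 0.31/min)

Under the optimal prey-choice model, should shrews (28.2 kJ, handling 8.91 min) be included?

Current rate: (0.31×165)/(1 + 0.31×9.25) = 13.23 kJ/min.
Profitability of shrews: 28.2/8.91 = 3.165 kJ/min.
3.165 < 13.23, so adding shrews would lower the average — exclude it.

No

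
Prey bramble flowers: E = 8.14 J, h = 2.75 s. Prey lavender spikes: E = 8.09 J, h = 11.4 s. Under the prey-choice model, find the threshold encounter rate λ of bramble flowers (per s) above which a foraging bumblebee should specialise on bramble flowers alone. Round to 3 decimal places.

0.115 per s

Drop lavender spikes once their profitability E₂/h₂ falls below the rate achievable on bramble flowers alone: E₂/h₂ = λE₁/(1 + λh₁).
Solve for λ: λE₁h₂ = E₂(1 + λh₁) → λ(E₁h₂ − E₂h₁) = E₂ → λ = E₂/(E₁h₂ − E₂h₁).
λ = 8.09/(8.14×11.4 − 8.09×2.75) = 8.09/70.55 = 0.1147 per s.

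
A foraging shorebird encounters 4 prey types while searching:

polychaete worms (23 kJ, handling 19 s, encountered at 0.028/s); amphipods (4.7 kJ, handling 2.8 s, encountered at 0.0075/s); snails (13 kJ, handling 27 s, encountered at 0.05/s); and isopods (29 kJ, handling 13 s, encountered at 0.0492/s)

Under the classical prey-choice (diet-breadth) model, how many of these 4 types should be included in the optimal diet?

Rank by E/h (kJ/s): isopods 2.23, amphipods 1.68, polychaete worms 1.21, snails 0.481. Include each in turn until the next type's E/h falls below the running intake rate.
Rate on top 1: 0.8702. amphipods: 1.68 > 0.8702 → include.
Rate on top 2: 0.8804. polychaete worms: 1.21 > 0.8804 → include.
Rate on top 3: 0.9605. snails: 0.481 < 0.9605 → exclude; stop.
Optimal diet: isopods, amphipods, polychaete worms — 3 of 4 types.

3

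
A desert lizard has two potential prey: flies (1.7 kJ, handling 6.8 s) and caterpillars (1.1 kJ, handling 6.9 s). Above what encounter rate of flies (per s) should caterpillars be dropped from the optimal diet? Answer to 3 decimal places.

0.259 per s

Drop caterpillars once their profitability E₂/h₂ falls below the rate achievable on flies alone: E₂/h₂ = λE₁/(1 + λh₁).
Solve for λ: λE₁h₂ = E₂(1 + λh₁) → λ(E₁h₂ − E₂h₁) = E₂ → λ = E₂/(E₁h₂ − E₂h₁).
λ = 1.1/(1.7×6.9 − 1.1×6.8) = 1.1/4.25 = 0.2588 per s.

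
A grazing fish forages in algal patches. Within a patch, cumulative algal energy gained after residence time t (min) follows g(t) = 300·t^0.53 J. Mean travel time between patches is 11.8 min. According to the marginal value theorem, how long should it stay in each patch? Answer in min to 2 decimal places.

13.31 min

Maximise g(t)/(T+t): set derivative to zero → g'(t)(T+t) = g(t).
g'(t) = 0.53·300·t^-0.47. Setting 0.53·300·t^-0.47 = 300·t^0.53/(11.8+t) gives 0.53(11.8+t) = t, so 0.47·t = 0.53×11.8.
t* = 0.53×11.8/0.47 = 13.31 min.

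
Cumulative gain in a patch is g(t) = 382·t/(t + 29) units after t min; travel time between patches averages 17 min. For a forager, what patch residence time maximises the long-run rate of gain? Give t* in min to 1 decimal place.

22.2 min

By the marginal value theorem, leave when the instantaneous gain rate g'(t) equals the habitat-wide average g(t)/(T + t).
g'(t) = 382·29/(t + 29)². Setting 382·29/(t+29)² = 382t/[(t+29)(17+t)] gives 29(17+t) = t(t+29), so t² = 29×17 = 493.
t* = √493 = 22.2 min.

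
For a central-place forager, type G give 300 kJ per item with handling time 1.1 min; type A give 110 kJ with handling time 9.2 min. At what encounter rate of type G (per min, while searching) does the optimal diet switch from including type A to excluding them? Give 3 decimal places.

The zero-one rule: include type A iff E₂/h₂ > λE₁/(1+λh₁). Equality gives the switch point.
λE₁h₂ = E₂ + λE₂h₁ ⇒ λ = E₂/(E₁h₂ − E₂h₁) = 110/(2760 − 121) = 0.04168 per min.

0.042 per min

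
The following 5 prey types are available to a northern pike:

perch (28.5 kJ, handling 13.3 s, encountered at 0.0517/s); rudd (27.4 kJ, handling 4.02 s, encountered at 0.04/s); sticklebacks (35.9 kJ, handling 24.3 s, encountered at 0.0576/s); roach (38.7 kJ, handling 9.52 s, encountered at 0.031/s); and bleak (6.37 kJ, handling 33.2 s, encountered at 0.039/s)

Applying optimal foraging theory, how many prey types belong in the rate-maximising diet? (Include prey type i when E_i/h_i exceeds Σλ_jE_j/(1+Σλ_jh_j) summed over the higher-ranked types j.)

3

Rank by E/h (kJ/s): rudd 6.82, roach 4.07, perch 2.14, sticklebacks 1.48, bleak 0.192. Include each in turn until the next type's E/h falls below the running intake rate.
Rate on top 1: 0.9442. roach: 4.07 > 0.9442 → include.
Rate on top 2: 1.577. perch: 2.14 > 1.577 → include.
Rate on top 3: 1.758. sticklebacks: 1.48 < 1.758 → exclude; stop.
Optimal diet: rudd, roach, perch — 3 of 5 types.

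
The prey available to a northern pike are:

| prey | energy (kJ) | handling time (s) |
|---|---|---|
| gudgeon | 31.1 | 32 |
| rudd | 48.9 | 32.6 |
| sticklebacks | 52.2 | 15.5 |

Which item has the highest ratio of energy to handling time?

Profitability E/h (kJ/s): gudgeon = 31.1/32 = 0.972, rudd = 48.9/32.6 = 1.5, sticklebacks = 52.2/15.5 = 3.37.
Ranked: sticklebacks > rudd > gudgeon.

sticklebacks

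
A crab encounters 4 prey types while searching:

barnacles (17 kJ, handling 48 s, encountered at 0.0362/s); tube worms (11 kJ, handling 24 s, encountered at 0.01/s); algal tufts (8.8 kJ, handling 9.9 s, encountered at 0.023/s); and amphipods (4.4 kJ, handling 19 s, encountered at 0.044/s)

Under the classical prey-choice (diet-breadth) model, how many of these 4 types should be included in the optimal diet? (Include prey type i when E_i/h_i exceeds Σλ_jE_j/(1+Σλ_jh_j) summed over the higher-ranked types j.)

Rank by E/h (kJ/s): algal tufts 0.889, tube worms 0.458, barnacles 0.354, amphipods 0.232. Include each in turn until the next type's E/h falls below the running intake rate.
Rate on top 1: 0.1649. tube worms: 0.458 > 0.1649 → include.
Rate on top 2: 0.2129. barnacles: 0.354 > 0.2129 → include.
Rate on top 3: 0.2895. amphipods: 0.232 < 0.2895 → exclude; stop.
Optimal diet: algal tufts, tube worms, barnacles — 3 of 4 types.

3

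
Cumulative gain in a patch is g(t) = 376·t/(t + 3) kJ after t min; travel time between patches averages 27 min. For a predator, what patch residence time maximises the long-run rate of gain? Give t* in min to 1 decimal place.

By the marginal value theorem, leave when the instantaneous gain rate g'(t) equals the habitat-wide average g(t)/(T + t).
g'(t) = 376·3/(t + 3)². Setting 376·3/(t+3)² = 376t/[(t+3)(27+t)] gives 3(27+t) = t(t+3), so t² = 3×27 = 81.
t* = √81 = 9 min.

9.0 min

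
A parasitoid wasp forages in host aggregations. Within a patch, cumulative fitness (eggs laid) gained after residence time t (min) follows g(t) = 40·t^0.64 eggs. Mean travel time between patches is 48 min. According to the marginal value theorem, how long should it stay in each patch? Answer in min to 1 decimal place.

85.3 min

Maximise g(t)/(T+t): set derivative to zero → g'(t)(T+t) = g(t).
g'(t) = 0.64·40·t^-0.36. Setting 0.64·40·t^-0.36 = 40·t^0.64/(48+t) gives 0.64(48+t) = t, so 0.36·t = 0.64×48.
t* = 0.64×48/0.36 = 85.33 min.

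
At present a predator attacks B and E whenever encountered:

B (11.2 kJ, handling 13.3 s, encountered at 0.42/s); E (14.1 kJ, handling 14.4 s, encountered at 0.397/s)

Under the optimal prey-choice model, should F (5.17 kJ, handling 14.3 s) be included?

No

Current rate: (0.42×11.2 + 0.397×14.1)/(1 + 0.42×13.3 + 0.397×14.4) = 0.8373 kJ/s.
Profitability of F: 5.17/14.3 = 0.3615 kJ/s.
Since 0.3615 < R, time spent handling F is better spent searching.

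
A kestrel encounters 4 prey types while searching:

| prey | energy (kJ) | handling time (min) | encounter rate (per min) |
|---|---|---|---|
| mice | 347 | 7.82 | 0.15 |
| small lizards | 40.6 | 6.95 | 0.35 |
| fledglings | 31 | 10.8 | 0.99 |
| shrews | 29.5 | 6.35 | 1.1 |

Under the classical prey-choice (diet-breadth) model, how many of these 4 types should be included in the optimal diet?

1

Rank by E/h (kJ/min): mice 44.4, small lizards 5.84, shrews 4.65, fledglings 2.87. Include each in turn until the next type's E/h falls below the running intake rate.
Rate on top 1: 23.95. small lizards: 5.84 < 23.95 → exclude; stop.
Optimal diet: mice — 1 of 4 types.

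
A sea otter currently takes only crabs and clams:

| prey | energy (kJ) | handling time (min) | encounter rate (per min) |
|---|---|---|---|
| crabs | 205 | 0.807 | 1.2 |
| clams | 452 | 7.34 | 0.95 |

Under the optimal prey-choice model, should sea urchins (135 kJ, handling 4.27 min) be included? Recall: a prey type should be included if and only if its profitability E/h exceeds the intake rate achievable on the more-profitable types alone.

Current rate: (1.2×205 + 0.95×452)/(1 + 1.2×0.807 + 0.95×7.34) = 75.54 kJ/min.
sea urchins: E/h = 135/4.27 = 31.62 kJ/min.
31.62 < 75.54, so adding sea urchins would lower the average — exclude it.

No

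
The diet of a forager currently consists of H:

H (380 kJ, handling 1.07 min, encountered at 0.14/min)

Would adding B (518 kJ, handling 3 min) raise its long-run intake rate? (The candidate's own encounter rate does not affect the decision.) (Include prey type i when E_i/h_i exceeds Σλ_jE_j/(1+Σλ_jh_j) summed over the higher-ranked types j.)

Current rate: (0.14×380)/(1 + 0.14×1.07) = 46.27 kJ/min.
B: E/h = 518/3 = 172.7 kJ/min.
Since 172.7 > R, including B increases the long-run rate.

Yes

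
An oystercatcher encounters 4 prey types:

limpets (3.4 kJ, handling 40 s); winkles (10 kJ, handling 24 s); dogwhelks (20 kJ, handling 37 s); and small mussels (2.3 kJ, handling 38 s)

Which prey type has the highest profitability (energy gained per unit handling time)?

Profitability E/h (kJ/s): limpets = 3.4/40 = 0.085, winkles = 10/24 = 0.417, dogwhelks = 20/37 = 0.541, small mussels = 2.3/38 = 0.0605.
Ranked: dogwhelks > winkles > limpets > small mussels.

dogwhelks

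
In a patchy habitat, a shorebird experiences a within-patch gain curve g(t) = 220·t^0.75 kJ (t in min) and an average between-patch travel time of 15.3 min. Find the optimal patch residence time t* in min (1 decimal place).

45.9 min

By the marginal value theorem, leave when the instantaneous gain rate g'(t) equals the habitat-wide average g(t)/(T + t).
g'(t) = 0.75·220·t^-0.25. Setting 0.75·220·t^-0.25 = 220·t^0.75/(15.3+t) gives 0.75(15.3+t) = t, so 0.25·t = 0.75×15.3.
t* = 0.75×15.3/0.25 = 45.9 min.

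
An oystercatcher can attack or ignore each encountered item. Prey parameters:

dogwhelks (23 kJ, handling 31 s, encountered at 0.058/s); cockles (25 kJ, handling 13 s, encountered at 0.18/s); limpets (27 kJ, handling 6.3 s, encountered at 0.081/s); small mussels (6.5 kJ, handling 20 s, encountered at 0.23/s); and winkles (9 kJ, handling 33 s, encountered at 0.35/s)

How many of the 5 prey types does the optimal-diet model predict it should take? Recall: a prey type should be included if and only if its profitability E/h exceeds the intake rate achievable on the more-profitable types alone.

2

Rank by E/h (kJ/s): limpets 4.29, cockles 1.92, dogwhelks 0.742, small mussels 0.325, winkles 0.273. Include each in turn until the next type's E/h falls below the running intake rate.
Rate on top 1: 1.448. cockles: 1.92 > 1.448 → include.
Rate on top 2: 1.737. dogwhelks: 0.742 < 1.737 → exclude; stop.
Optimal diet: limpets, cockles — 2 of 5 types.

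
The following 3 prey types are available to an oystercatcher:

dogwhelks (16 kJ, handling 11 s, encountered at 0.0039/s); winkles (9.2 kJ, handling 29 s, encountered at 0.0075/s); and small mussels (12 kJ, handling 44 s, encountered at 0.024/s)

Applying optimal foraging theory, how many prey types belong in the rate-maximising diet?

Rank by E/h (kJ/s): dogwhelks 1.45, winkles 0.317, small mussels 0.273. Include each in turn until the next type's E/h falls below the running intake rate.
Rate on top 1: 0.05983. winkles: 0.317 > 0.05983 → include.
Rate on top 2: 0.1043. small mussels: 0.273 > 0.1043 → include.
Optimal diet: dogwhelks, winkles, small mussels — 3 of 3 types.

3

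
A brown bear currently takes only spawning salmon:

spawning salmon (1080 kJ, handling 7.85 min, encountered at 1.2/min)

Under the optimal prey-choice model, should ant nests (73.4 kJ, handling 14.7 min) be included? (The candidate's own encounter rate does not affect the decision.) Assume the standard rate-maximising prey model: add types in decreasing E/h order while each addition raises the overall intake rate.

No

Current rate: (1.2×1080)/(1 + 1.2×7.85) = 124.4 kJ/min.
ant nests: E/h = 73.4/14.7 = 4.993 kJ/min.
4.993 < 124.4, so adding ant nests would lower the average — exclude it.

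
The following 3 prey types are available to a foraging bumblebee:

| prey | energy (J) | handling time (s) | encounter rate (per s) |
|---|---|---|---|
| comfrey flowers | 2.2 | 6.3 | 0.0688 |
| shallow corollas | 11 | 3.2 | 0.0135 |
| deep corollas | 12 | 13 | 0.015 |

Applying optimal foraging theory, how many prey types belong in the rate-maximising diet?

Profitabilities (E/h, J/s): shallow corollas 3.44, deep corollas 0.923, comfrey flowers 0.349. Add prey in this order while the next type's profitability exceeds the intake rate on those already taken.
Rate on top 1: 0.1424. deep corollas: 0.923 > 0.1424 → include.
Rate on top 2: 0.2653. comfrey flowers: 0.349 > 0.2653 → include.
Optimal diet: shallow corollas, deep corollas, comfrey flowers — 3 of 3 types.

3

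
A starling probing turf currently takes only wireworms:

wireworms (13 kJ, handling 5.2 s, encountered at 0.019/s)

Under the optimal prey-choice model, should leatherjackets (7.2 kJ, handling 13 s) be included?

Intake rate on the current diet: R = (0.019×13) / (1 + 0.019×5.2) = 0.247/1.099 = 0.2248 kJ/s.
leatherjackets: E/h = 7.2/13 = 0.5538 kJ/s.
0.5538 > 0.2248, so adding leatherjackets raises the average — include it.

Yes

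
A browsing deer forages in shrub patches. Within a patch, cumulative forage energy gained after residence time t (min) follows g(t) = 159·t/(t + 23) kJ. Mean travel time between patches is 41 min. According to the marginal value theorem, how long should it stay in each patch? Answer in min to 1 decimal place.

30.7 min

Optimal t* satisfies g'(t*) = g(t*)/(T + t*).
g'(t) = 159·23/(t + 23)². Setting 159·23/(t+23)² = 159t/[(t+23)(41+t)] gives 23(41+t) = t(t+23), so t² = 23×41 = 943.
t* = √943 = 30.71 min.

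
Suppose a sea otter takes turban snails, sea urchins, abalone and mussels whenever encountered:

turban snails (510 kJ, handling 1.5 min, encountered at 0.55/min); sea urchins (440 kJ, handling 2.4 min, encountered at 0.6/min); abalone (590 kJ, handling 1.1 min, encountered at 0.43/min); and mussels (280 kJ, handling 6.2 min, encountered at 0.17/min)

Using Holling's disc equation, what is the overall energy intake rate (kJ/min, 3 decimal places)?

R = (0.55×510 + 0.6×440 + 0.43×590 + 0.17×280) / (1 + 0.55×1.5 + 0.6×2.4 + 0.43×1.1 + 0.17×6.2) = 845.8/4.792 = 176.5 kJ/min.

176.503 kJ/min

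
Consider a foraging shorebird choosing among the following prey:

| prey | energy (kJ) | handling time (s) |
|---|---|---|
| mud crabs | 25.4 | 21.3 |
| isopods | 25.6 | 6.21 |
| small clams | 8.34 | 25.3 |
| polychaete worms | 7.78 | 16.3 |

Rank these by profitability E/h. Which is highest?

In descending order of E/h:
isopods: 25.6/6.21 = 4.12 kJ/s
mud crabs: 25.4/21.3 = 1.19 kJ/s
polychaete worms: 7.78/16.3 = 0.477 kJ/s
small clams: 8.34/25.3 = 0.33 kJ/s

isopods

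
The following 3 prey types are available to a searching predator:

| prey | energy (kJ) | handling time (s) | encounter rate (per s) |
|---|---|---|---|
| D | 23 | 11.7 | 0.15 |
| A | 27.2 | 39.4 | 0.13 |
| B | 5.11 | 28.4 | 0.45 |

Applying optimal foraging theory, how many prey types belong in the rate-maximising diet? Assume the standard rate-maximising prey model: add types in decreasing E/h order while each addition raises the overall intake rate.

1

Rank by E/h (kJ/s): D 1.97, A 0.69, B 0.18. Include each in turn until the next type's E/h falls below the running intake rate.
Rate on top 1: 1.252. A: 0.69 < 1.252 → exclude; stop.
Optimal diet: D — 1 of 3 types.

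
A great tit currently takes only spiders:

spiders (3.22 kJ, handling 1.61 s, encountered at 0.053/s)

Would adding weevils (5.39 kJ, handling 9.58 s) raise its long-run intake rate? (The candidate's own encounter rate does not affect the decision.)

Yes

Current rate: (0.053×3.22)/(1 + 0.053×1.61) = 0.1572 kJ/s.
weevils: E/h = 5.39/9.58 = 0.5626 kJ/s.
Since 0.5626 > R, including weevils increases the long-run rate.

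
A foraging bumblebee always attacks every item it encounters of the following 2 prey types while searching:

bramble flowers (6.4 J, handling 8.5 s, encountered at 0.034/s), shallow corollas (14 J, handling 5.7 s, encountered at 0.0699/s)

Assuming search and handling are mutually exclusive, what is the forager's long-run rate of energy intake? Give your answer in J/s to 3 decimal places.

0.709 J/s

R = (0.034×6.4 + 0.0699×14) / (1 + 0.034×8.5 + 0.0699×5.7) = 1.196/1.687 = 0.7089 J/s.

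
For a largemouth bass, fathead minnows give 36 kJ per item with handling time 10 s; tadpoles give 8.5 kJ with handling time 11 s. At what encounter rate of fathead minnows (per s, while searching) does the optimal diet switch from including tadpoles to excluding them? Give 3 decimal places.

The zero-one rule: include tadpoles iff E₂/h₂ > λE₁/(1+λh₁). Equality gives the switch point.
λE₁h₂ = E₂ + λE₂h₁ ⇒ λ = E₂/(E₁h₂ − E₂h₁) = 8.5/(396 − 85) = 0.02733 per s.

0.027 per s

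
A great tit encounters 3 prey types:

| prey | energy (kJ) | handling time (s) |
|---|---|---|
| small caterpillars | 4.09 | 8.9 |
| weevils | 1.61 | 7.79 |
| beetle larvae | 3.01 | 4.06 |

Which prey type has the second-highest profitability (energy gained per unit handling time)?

Profitability E/h (kJ/s): small caterpillars = 4.09/8.9 = 0.46, weevils = 1.61/7.79 = 0.207, beetle larvae = 3.01/4.06 = 0.741.
Ranked: beetle larvae > small caterpillars > weevils.

small caterpillars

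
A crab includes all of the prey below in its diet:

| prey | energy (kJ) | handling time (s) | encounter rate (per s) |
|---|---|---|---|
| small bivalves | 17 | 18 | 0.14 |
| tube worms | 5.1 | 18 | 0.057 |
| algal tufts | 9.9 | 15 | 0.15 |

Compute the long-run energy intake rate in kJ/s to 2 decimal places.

0.61 kJ/s

R = (0.14×17 + 0.057×5.1 + 0.15×9.9) / (1 + 0.14×18 + 0.057×18 + 0.15×15) = 4.156/6.796 = 0.6115 kJ/s.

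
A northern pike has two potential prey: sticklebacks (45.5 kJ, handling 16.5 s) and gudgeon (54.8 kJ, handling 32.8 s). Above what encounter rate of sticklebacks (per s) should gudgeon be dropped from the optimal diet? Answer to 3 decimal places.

0.093 per s

Drop gudgeon once their profitability E₂/h₂ falls below the rate achievable on sticklebacks alone: E₂/h₂ = λE₁/(1 + λh₁).
Solve for λ: λE₁h₂ = E₂(1 + λh₁) → λ(E₁h₂ − E₂h₁) = E₂ → λ = E₂/(E₁h₂ − E₂h₁).
λ = 54.8/(45.5×32.8 − 54.8×16.5) = 54.8/588.2 = 0.09317 per s.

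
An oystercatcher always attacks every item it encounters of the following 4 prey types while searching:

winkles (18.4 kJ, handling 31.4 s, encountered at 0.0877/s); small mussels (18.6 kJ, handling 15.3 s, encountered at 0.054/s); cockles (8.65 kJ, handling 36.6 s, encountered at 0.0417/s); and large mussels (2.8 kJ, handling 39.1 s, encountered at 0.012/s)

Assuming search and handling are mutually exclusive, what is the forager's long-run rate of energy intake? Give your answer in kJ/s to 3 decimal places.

R = Σλ_iE_i / (1 + Σλ_ih_i)
Numerator: 0.0877×18.4 + 0.054×18.6 + 0.0417×8.65 + 0.012×2.8 = 3.012
Denominator: 1 + 0.0877×31.4 + 0.054×15.3 + 0.0417×36.6 + 0.012×39.1 = 6.575
R = 3.012/6.575 = 0.4581 kJ/s

0.458 kJ/s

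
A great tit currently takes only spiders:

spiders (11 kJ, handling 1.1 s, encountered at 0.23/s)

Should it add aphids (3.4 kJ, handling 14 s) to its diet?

On spiders alone, R = ΣλE/(1+Σλh) = 2.53/1.253 = 2.019 kJ/s.
Profitability of aphids: 3.4/14 = 0.2429 kJ/s.
Since 0.2429 < R, time spent handling aphids is better spent searching.

No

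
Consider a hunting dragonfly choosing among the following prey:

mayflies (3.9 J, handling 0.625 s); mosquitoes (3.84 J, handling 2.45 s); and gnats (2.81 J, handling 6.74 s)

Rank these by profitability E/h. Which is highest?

mayflies

In descending order of E/h:
mayflies: 3.9/0.625 = 6.24 J/s
mosquitoes: 3.84/2.45 = 1.57 J/s
gnats: 2.81/6.74 = 0.417 J/s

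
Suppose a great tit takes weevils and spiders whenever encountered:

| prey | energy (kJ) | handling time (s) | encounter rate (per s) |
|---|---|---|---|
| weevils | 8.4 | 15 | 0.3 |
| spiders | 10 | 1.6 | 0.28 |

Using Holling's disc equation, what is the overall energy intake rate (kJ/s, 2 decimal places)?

R = Σλ_iE_i / (1 + Σλ_ih_i)
Numerator: 0.3×8.4 + 0.28×10 = 5.32
Denominator: 1 + 0.3×15 + 0.28×1.6 = 5.948
R = 5.32/5.948 = 0.8944 kJ/s

0.89 kJ/s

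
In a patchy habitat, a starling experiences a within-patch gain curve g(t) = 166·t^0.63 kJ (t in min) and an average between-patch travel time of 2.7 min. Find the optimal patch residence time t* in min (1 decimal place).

4.6 min

Maximise g(t)/(T+t): set derivative to zero → g'(t)(T+t) = g(t).
g'(t) = 0.63·166·t^-0.37. Setting 0.63·166·t^-0.37 = 166·t^0.63/(2.7+t) gives 0.63(2.7+t) = t, so 0.37·t = 0.63×2.7.
t* = 0.63×2.7/0.37 = 4.597 min.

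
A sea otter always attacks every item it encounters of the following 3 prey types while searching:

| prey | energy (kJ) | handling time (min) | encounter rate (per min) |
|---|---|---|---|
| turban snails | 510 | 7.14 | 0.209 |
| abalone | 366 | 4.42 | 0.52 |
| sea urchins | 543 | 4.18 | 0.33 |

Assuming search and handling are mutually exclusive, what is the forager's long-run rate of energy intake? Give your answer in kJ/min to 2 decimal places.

77.16 kJ/min

Energy encountered per unit search time: 0.209×510 + 0.52×366 + 0.33×543 = 476.1 kJ/min.
Handling time per unit search time: 0.209×7.14 + 0.52×4.42 + 0.33×4.18 = 5.17.
Rate = 476.1/(1 + 5.17) = 77.16 kJ/min.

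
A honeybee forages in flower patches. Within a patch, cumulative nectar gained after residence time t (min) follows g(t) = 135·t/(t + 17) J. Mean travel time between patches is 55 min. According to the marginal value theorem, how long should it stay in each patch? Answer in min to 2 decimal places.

Maximise g(t)/(T+t): set derivative to zero → g'(t)(T+t) = g(t).
g'(t) = 135·17/(t + 17)². Setting 135·17/(t+17)² = 135t/[(t+17)(55+t)] gives 17(55+t) = t(t+17), so t² = 17×55 = 935.
t* = √935 = 30.58 min.

30.58 min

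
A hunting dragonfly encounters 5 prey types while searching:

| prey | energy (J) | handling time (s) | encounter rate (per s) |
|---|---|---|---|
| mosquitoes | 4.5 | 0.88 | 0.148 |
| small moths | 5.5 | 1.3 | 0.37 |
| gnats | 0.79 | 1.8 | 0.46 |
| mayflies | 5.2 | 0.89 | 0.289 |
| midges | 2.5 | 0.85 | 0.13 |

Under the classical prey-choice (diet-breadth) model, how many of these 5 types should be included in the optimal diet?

Rank by E/h (J/s): mayflies 5.84, mosquitoes 5.11, small moths 4.23, midges 2.94, gnats 0.439. Include each in turn until the next type's E/h falls below the running intake rate.
Rate on top 1: 1.195. mosquitoes: 5.11 > 1.195 → include.
Rate on top 2: 1.563. small moths: 4.23 > 1.563 → include.
Rate on top 3: 2.25. midges: 2.94 > 2.25 → include.
Rate on top 4: 2.288. gnats: 0.439 < 2.288 → exclude; stop.
Optimal diet: mayflies, mosquitoes, small moths, midges — 4 of 5 types.

4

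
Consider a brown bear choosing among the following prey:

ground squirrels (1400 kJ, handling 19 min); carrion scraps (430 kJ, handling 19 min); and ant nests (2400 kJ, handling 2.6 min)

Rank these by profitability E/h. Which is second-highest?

In descending order of E/h:
ant nests: 2400/2.6 = 923 kJ/min
ground squirrels: 1400/19 = 73.7 kJ/min
carrion scraps: 430/19 = 22.6 kJ/min

ground squirrels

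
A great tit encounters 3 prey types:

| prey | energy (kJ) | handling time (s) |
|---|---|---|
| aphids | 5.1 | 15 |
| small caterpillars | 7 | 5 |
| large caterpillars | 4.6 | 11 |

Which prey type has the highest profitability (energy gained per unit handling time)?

small caterpillars

In descending order of E/h:
small caterpillars: 7/5 = 1.4 kJ/s
large caterpillars: 4.6/11 = 0.418 kJ/s
aphids: 5.1/15 = 0.34 kJ/s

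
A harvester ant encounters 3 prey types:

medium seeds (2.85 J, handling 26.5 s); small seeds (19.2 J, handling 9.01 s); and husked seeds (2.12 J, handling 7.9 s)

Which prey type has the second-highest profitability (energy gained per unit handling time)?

husked seeds

In descending order of E/h:
small seeds: 19.2/9.01 = 2.13 J/s
husked seeds: 2.12/7.9 = 0.268 J/s
medium seeds: 2.85/26.5 = 0.108 J/s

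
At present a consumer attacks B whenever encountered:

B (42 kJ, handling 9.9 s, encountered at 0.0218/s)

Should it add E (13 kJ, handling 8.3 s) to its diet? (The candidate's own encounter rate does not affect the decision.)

Yes

Intake rate on the current diet: R = (0.0218×42) / (1 + 0.0218×9.9) = 0.9156/1.216 = 0.7531 kJ/s.
Profitability of E: 13/8.3 = 1.566 kJ/s.
Since 1.566 > R, including E increases the long-run rate.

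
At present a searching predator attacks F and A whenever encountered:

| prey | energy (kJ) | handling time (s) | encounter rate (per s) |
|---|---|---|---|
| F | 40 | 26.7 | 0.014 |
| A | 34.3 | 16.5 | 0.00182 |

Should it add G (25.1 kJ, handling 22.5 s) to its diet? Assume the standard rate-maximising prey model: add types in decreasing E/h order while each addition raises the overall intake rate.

Current rate: (0.014×40 + 0.00182×34.3)/(1 + 0.014×26.7 + 0.00182×16.5) = 0.4434 kJ/s.
Profitability of G: 25.1/22.5 = 1.116 kJ/s.
Since 1.116 > R, including G increases the long-run rate.

Yes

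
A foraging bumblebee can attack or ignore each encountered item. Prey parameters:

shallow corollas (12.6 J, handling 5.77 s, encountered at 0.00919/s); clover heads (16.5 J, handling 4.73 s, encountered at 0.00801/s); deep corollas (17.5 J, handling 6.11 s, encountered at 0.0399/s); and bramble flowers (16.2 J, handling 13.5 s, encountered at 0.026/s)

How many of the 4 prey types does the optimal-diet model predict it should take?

Profitabilities (E/h, J/s): clover heads 3.49, deep corollas 2.86, shallow corollas 2.18, bramble flowers 1.2. Add prey in this order while the next type's profitability exceeds the intake rate on those already taken.
Rate on top 1: 0.1273. deep corollas: 2.86 > 0.1273 → include.
Rate on top 2: 0.6479. shallow corollas: 2.18 > 0.6479 → include.
Rate on top 3: 0.7089. bramble flowers: 1.2 > 0.7089 → include.
Optimal diet: clover heads, deep corollas, shallow corollas, bramble flowers — 4 of 4 types.

4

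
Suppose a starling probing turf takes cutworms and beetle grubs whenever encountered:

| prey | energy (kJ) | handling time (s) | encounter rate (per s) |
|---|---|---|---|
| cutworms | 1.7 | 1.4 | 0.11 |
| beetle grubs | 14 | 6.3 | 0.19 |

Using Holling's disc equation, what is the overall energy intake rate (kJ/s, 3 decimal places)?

1.211 kJ/s

R = (0.11×1.7 + 0.19×14) / (1 + 0.11×1.4 + 0.19×6.3) = 2.847/2.351 = 1.211 kJ/s.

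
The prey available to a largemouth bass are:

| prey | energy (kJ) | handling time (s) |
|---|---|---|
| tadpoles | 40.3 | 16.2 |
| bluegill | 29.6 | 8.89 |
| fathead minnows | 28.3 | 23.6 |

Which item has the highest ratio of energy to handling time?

Profitability E/h (kJ/s): tadpoles = 40.3/16.2 = 2.49, bluegill = 29.6/8.89 = 3.33, fathead minnows = 28.3/23.6 = 1.2.
Ranked: bluegill > tadpoles > fathead minnows.

bluegill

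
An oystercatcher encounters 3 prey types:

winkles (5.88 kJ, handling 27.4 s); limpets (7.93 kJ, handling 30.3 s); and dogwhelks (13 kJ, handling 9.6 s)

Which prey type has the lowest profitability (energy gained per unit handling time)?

winkles

In descending order of E/h:
dogwhelks: 13/9.6 = 1.35 kJ/s
limpets: 7.93/30.3 = 0.262 kJ/s
winkles: 5.88/27.4 = 0.215 kJ/s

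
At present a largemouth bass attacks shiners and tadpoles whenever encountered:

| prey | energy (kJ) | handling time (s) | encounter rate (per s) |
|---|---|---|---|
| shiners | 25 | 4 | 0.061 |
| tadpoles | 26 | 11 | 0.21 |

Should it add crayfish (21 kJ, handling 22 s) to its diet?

On shiners and tadpoles alone, R = ΣλE/(1+Σλh) = 6.985/3.554 = 1.965 kJ/s.
Profitability of crayfish: 21/22 = 0.9545 kJ/s.
0.9545 < 1.965, so adding crayfish would lower the average — exclude it.

No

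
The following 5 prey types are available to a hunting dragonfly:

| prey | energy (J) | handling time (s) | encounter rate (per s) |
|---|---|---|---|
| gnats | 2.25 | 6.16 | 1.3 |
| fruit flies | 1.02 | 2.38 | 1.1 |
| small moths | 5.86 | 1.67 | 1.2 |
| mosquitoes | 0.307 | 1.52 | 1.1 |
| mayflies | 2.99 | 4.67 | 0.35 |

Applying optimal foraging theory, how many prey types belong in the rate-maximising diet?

Rank by E/h (J/s): small moths 3.51, mayflies 0.64, fruit flies 0.429, gnats 0.365, mosquitoes 0.202. Include each in turn until the next type's E/h falls below the running intake rate.
Rate on top 1: 2.341. mayflies: 0.64 < 2.341 → exclude; stop.
Optimal diet: small moths — 1 of 5 types.

1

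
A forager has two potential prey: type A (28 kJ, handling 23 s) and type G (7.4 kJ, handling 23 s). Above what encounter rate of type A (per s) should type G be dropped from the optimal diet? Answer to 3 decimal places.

The zero-one rule: include type G iff E₂/h₂ > λE₁/(1+λh₁). Equality gives the switch point.
λE₁h₂ = E₂ + λE₂h₁ ⇒ λ = E₂/(E₁h₂ − E₂h₁) = 7.4/(644 − 170.2) = 0.01562 per s.

0.016 per s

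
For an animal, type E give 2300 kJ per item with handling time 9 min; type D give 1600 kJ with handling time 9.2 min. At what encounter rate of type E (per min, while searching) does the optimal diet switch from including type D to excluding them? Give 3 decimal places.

0.237 per min

At the threshold, the rate on type E alone equals the profitability of type D: λ·2300/(1 + λ·9) = 1600/9.2 = 173.9.
Rearranging, λ(2300 − 173.9×9) = 173.9, so λ = 173.9/734.8 = 0.2367 per min.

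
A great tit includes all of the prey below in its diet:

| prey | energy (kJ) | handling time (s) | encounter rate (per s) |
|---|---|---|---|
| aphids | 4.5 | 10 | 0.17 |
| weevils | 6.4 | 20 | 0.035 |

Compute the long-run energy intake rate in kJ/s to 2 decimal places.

0.29 kJ/s

R = (0.17×4.5 + 0.035×6.4) / (1 + 0.17×10 + 0.035×20) = 0.989/3.4 = 0.2909 kJ/s.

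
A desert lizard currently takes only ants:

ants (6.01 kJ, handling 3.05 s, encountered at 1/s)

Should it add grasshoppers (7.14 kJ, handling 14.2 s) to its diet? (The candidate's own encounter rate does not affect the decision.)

No

Current rate: (1×6.01)/(1 + 1×3.05) = 1.484 kJ/s.
Profitability of grasshoppers: 7.14/14.2 = 0.5028 kJ/s.
0.5028 < 1.484, so adding grasshoppers would lower the average — exclude it.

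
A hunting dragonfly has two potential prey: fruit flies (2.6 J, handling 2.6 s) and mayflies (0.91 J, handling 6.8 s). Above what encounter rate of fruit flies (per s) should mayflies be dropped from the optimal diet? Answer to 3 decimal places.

Drop mayflies once their profitability E₂/h₂ falls below the rate achievable on fruit flies alone: E₂/h₂ = λE₁/(1 + λh₁).
Solve for λ: λE₁h₂ = E₂(1 + λh₁) → λ(E₁h₂ − E₂h₁) = E₂ → λ = E₂/(E₁h₂ − E₂h₁).
λ = 0.91/(2.6×6.8 − 0.91×2.6) = 0.91/15.31 = 0.05942 per s.

0.059 per s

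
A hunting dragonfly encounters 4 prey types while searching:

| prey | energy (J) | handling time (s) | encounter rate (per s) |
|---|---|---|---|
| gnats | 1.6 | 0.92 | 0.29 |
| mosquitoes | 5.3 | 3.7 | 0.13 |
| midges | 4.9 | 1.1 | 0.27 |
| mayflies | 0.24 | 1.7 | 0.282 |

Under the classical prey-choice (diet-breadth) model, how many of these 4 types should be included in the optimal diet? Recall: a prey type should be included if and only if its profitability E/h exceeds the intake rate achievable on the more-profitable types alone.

3

E/h in descending order: midges 4.45, gnats 1.74, mosquitoes 1.43, mayflies 0.141 J/s. The optimal diet is the largest prefix of this list for which every included type satisfies E_i/h_i > R on the types above it.
Rate on top 1: 1.02. gnats: 1.74 > 1.02 → include.
Rate on top 2: 1.143. mosquitoes: 1.43 > 1.143 → include.
Rate on top 3: 1.211. mayflies: 0.141 < 1.211 → exclude; stop.
Optimal diet: midges, gnats, mosquitoes — 3 of 4 types.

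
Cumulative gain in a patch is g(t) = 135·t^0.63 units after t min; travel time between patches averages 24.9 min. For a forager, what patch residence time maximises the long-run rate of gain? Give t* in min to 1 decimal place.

Optimal t* satisfies g'(t*) = g(t*)/(T + t*).
g'(t) = 0.63·135·t^-0.37. Setting 0.63·135·t^-0.37 = 135·t^0.63/(24.9+t) gives 0.63(24.9+t) = t, so 0.37·t = 0.63×24.9.
t* = 0.63×24.9/0.37 = 42.4 min.

42.4 min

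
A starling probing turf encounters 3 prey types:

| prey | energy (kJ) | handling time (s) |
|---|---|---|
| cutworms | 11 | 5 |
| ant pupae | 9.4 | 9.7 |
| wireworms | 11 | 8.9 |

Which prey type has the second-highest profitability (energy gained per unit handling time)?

Profitability E/h (kJ/s): cutworms = 11/5 = 2.2, ant pupae = 9.4/9.7 = 0.969, wireworms = 11/8.9 = 1.24.
Ranked: cutworms > wireworms > ant pupae.

wireworms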